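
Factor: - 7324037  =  -7^1*29^1 * 109^1*331^1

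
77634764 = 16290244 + 61344520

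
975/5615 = 195/1123  =  0.17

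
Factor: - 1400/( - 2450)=4/7  =  2^2*7^ ( - 1 ) 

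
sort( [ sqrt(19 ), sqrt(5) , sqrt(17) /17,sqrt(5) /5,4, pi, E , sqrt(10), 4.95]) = [sqrt( 17) /17, sqrt(5) /5, sqrt(5), E, pi,sqrt( 10), 4,  sqrt( 19), 4.95]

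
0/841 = 0 = 0.00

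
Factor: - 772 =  - 2^2*193^1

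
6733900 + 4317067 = 11050967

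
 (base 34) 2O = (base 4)1130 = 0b1011100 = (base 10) 92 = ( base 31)2U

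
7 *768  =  5376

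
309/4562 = 309/4562 = 0.07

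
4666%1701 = 1264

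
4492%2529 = 1963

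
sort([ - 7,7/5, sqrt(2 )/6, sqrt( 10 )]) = [ - 7,sqrt( 2) /6,7/5,sqrt(10)]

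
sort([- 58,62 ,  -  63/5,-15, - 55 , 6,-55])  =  [ -58, -55, - 55, - 15,  -  63/5, 6,  62] 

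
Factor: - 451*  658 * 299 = - 88730642 =- 2^1 * 7^1*11^1*13^1*23^1*41^1*47^1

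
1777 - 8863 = - 7086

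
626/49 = 626/49 =12.78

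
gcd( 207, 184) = 23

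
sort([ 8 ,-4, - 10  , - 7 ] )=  [ - 10, - 7, - 4, 8]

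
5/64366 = 5/64366 = 0.00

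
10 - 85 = -75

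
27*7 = 189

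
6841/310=22 + 21/310 =22.07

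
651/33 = 19 + 8/11 = 19.73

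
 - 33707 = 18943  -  52650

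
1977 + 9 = 1986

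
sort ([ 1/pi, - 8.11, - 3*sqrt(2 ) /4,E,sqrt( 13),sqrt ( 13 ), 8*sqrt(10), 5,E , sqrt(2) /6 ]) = [-8.11, - 3*sqrt( 2) /4,  sqrt(2 ) /6, 1/pi,E,E,  sqrt(13), sqrt(13),5,8*sqrt ( 10)]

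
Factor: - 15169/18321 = - 77/93 = -  3^(  -  1 ) * 7^1*11^1*31^( - 1)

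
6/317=6/317 = 0.02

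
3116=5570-2454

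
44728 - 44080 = 648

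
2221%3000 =2221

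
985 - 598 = 387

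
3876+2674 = 6550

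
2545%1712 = 833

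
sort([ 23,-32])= [-32,23 ]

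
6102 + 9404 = 15506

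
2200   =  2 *1100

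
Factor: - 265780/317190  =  -2^1 * 3^( - 1) * 109^( - 1)*137^1 = - 274/327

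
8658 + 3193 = 11851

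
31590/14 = 2256 + 3/7 = 2256.43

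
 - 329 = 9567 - 9896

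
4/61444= 1/15361= 0.00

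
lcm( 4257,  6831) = 293733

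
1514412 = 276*5487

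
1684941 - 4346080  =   - 2661139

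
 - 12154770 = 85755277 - 97910047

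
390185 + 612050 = 1002235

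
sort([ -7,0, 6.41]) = [-7, 0,6.41 ] 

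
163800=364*450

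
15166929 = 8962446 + 6204483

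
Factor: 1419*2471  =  3506349  =  3^1*7^1*11^1*43^1*353^1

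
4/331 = 4/331 = 0.01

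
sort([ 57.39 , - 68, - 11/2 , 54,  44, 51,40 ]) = [ - 68, - 11/2,40, 44,  51,54,57.39]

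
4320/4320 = 1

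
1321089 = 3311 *399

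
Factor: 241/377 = 13^( - 1 ) * 29^( -1) * 241^1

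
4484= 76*59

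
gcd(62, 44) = 2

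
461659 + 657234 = 1118893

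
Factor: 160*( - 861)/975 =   -  2^5*5^(-1) * 7^1*13^( - 1)*41^1 = -9184/65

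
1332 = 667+665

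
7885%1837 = 537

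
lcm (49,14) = 98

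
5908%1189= 1152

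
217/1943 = 217/1943= 0.11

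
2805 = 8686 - 5881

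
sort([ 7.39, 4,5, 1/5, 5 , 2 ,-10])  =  [  -  10,1/5 , 2,4, 5 , 5, 7.39]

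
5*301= 1505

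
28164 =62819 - 34655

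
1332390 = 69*19310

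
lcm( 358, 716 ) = 716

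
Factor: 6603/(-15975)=-3^( - 1 )*5^( - 2)*31^1 = - 31/75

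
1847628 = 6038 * 306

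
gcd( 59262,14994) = 714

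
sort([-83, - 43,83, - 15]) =[ - 83, - 43  , - 15 , 83]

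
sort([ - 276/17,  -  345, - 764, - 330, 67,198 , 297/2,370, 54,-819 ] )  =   [ - 819, - 764, - 345,-330,- 276/17,54, 67,  297/2, 198 , 370 ]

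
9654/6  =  1609= 1609.00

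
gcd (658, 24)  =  2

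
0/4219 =0= 0.00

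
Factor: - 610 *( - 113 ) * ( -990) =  - 68240700 =-2^2*3^2*5^2*11^1  *61^1*113^1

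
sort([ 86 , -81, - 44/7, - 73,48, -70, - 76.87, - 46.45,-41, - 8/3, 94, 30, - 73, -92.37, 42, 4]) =[ - 92.37,- 81,-76.87, - 73, -73, - 70, - 46.45, - 41, - 44/7, - 8/3,  4, 30, 42, 48, 86,94]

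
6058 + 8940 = 14998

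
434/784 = 31/56  =  0.55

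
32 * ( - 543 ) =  - 17376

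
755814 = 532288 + 223526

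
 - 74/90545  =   - 1 +90471/90545=- 0.00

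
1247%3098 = 1247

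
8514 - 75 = 8439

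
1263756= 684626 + 579130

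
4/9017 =4/9017 = 0.00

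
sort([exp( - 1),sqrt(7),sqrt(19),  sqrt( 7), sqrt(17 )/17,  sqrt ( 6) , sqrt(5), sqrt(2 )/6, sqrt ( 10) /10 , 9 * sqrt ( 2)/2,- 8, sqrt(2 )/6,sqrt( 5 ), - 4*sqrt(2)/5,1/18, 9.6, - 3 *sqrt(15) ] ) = [ - 3*sqrt (15), - 8, - 4*sqrt(2) /5, 1/18, sqrt( 2)/6,sqrt(2 ) /6 , sqrt( 17) /17, sqrt(10 )/10 , exp ( - 1),sqrt( 5),sqrt(5 ),  sqrt(6 ),sqrt(7),  sqrt(7 )  ,  sqrt( 19 ), 9*sqrt( 2)/2  ,  9.6]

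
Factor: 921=3^1*307^1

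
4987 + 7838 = 12825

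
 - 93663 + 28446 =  - 65217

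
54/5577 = 18/1859 =0.01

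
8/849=8/849   =  0.01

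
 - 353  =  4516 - 4869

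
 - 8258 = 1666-9924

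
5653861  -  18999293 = -13345432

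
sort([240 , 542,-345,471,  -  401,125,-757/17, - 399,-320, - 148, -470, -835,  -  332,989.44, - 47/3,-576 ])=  [-835, - 576,-470, - 401, - 399,-345, - 332,-320, -148,-757/17, - 47/3,125,240, 471,542,989.44 ]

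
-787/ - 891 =787/891 = 0.88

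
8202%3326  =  1550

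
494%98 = 4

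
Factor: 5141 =53^1*97^1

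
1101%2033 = 1101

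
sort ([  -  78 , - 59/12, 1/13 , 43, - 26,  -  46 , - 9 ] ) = [ - 78 , - 46, - 26, - 9,- 59/12,1/13,43]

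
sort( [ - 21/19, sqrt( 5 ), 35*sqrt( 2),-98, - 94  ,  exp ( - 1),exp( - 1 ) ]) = [  -  98, - 94, - 21/19, exp(-1 ),  exp( -1),  sqrt( 5),  35*sqrt( 2 )]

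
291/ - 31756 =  - 291/31756=   - 0.01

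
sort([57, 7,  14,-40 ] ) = [ - 40, 7 , 14,57] 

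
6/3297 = 2/1099 = 0.00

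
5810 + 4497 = 10307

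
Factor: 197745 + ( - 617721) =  - 2^3*3^2*19^1*307^1 = -419976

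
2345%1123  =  99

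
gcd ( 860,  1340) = 20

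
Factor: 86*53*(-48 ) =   -  2^5*3^1*43^1*53^1  =  - 218784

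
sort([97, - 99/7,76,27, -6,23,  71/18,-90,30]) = [  -  90, -99/7, - 6, 71/18, 23, 27, 30,76,97]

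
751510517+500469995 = 1251980512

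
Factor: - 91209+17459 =- 73750 = -  2^1*5^4*59^1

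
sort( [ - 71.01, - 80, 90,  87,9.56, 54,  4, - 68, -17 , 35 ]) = [ - 80, - 71.01, - 68, - 17,  4, 9.56, 35, 54, 87, 90] 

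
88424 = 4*22106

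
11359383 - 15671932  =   - 4312549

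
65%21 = 2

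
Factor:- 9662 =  - 2^1*4831^1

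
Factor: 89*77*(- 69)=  - 472857  =  -  3^1*7^1 * 11^1*23^1 * 89^1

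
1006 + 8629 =9635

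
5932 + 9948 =15880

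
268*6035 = 1617380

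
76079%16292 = 10911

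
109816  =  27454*4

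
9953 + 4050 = 14003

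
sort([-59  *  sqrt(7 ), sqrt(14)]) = [ - 59*sqrt(7), sqrt ( 14) ] 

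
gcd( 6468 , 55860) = 588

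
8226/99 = 83 + 1/11 = 83.09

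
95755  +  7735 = 103490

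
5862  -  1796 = 4066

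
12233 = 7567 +4666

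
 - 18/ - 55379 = 18/55379 = 0.00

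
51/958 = 51/958  =  0.05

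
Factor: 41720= 2^3 * 5^1*7^1 * 149^1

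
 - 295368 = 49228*( - 6 ) 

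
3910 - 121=3789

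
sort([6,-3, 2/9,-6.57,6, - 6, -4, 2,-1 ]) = [ - 6.57, - 6, - 4, - 3, - 1, 2/9, 2, 6,6 ] 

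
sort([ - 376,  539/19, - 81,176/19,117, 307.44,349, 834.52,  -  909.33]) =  [-909.33, - 376, - 81, 176/19, 539/19, 117,  307.44, 349 , 834.52]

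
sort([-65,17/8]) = [ -65 , 17/8]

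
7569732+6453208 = 14022940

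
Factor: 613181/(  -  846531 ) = -3^ (-4 )*7^(-1 )*1493^( - 1 )*613181^1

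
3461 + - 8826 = -5365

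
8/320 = 1/40= 0.03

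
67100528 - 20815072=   46285456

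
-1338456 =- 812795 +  - 525661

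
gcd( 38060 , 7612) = 7612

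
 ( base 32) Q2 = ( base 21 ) 1if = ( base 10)834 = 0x342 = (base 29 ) sm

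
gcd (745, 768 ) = 1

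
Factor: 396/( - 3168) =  - 2^( -3 )=- 1/8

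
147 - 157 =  - 10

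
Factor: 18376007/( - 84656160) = - 2^ ( - 5)*3^( - 2)* 5^( - 1 )*13^1*43^1*71^1*463^1*58789^( - 1 )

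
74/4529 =74/4529= 0.02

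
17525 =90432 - 72907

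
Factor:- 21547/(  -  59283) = 3^ ( - 2)*7^( - 1)*29^1*743^1*941^( - 1)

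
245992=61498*4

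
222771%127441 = 95330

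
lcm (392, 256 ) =12544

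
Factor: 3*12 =36 =2^2*3^2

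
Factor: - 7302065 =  - 5^1*1460413^1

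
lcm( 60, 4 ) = 60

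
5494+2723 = 8217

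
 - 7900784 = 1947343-9848127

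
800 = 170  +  630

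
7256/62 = 3628/31 = 117.03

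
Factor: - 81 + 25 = -56  =  - 2^3 * 7^1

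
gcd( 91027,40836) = 1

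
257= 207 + 50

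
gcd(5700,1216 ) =76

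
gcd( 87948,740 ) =4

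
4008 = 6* 668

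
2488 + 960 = 3448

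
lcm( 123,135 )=5535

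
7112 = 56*127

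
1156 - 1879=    - 723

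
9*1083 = 9747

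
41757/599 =41757/599 = 69.71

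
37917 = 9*4213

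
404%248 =156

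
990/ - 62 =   -  16 + 1/31 = -15.97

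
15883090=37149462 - 21266372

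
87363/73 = 1196 + 55/73 = 1196.75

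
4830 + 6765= 11595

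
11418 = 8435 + 2983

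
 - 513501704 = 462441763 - 975943467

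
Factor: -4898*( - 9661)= 2^1*31^1*79^1*9661^1= 47319578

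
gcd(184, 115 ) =23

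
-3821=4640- 8461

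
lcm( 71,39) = 2769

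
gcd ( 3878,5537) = 7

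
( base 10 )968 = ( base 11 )800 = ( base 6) 4252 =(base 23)1j2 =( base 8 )1710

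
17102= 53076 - 35974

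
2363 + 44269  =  46632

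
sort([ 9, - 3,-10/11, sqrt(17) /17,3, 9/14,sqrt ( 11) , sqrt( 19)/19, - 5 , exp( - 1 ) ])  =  [  -  5, - 3,-10/11,sqrt( 19 )/19, sqrt(17 )/17,exp(-1 ) , 9/14 , 3,sqrt(11 ),9]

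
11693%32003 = 11693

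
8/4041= 8/4041 =0.00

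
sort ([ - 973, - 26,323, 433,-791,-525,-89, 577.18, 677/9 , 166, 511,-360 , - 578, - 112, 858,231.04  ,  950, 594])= [ - 973,-791, - 578,-525,-360, - 112,-89,-26 , 677/9, 166 , 231.04, 323,433,511 , 577.18,  594, 858 , 950]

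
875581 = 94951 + 780630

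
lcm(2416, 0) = 0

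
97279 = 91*1069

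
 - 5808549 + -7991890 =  - 13800439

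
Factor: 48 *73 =3504 = 2^4*3^1 * 73^1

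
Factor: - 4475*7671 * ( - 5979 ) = 205245467775 =3^2*5^2* 179^1 * 1993^1 *2557^1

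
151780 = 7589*20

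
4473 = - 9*( -497) 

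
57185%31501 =25684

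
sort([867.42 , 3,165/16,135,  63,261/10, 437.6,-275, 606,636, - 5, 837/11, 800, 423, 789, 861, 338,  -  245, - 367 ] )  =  [-367, - 275, - 245,-5, 3, 165/16,261/10, 63,837/11,135, 338, 423,437.6,606, 636, 789,800, 861, 867.42] 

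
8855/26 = 340 + 15/26 = 340.58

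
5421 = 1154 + 4267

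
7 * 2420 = 16940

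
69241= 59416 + 9825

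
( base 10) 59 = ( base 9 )65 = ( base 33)1q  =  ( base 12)4B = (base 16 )3b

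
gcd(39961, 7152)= 1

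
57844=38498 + 19346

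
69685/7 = 9955 = 9955.00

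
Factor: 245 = 5^1*7^2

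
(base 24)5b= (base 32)43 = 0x83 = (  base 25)56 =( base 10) 131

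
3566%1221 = 1124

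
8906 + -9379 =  - 473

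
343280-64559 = 278721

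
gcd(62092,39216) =3268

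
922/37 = 24 + 34/37 = 24.92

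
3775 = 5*755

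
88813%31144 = 26525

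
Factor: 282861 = 3^2*53^1*593^1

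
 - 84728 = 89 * ( - 952) 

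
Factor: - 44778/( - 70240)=2^( - 4 ) * 3^1 *5^(-1 )*17^1 =51/80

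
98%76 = 22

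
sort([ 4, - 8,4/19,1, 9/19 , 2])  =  [-8,4/19,9/19, 1,2 , 4] 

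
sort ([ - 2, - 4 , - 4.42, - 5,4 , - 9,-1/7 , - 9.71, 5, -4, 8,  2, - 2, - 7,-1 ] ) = [ - 9.71, - 9, - 7, - 5,-4.42, - 4,-4, - 2, - 2, - 1, - 1/7,2,4,5,8] 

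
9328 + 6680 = 16008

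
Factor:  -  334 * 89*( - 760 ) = 2^4*5^1*19^1*89^1*167^1 = 22591760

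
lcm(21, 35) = 105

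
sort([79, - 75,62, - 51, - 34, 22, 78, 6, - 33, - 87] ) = [- 87, - 75,- 51, - 34,- 33, 6,22, 62, 78, 79] 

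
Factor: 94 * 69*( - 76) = -492936 = -2^3*3^1*19^1*23^1* 47^1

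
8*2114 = 16912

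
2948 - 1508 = 1440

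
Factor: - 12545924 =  - 2^2*853^1*3677^1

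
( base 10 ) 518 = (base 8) 1006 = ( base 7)1340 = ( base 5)4033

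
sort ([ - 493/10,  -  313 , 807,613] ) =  [-313, - 493/10,613 , 807] 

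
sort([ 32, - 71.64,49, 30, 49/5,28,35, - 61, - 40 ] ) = [ - 71.64, - 61, - 40, 49/5, 28, 30,32,35,49 ]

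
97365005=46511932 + 50853073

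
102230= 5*20446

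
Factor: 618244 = 2^2*11^1*14051^1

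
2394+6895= 9289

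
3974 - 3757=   217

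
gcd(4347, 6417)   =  207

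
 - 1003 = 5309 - 6312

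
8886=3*2962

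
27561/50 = 551 + 11/50 = 551.22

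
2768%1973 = 795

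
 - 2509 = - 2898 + 389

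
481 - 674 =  - 193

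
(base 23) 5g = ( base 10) 131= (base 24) 5b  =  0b10000011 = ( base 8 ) 203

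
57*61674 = 3515418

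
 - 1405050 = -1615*870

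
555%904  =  555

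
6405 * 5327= 34119435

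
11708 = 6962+4746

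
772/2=386 = 386.00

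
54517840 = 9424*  5785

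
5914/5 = 5914/5 = 1182.80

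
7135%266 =219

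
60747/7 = 60747/7 = 8678.14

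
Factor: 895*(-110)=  - 98450 = -2^1*5^2* 11^1*179^1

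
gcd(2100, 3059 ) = 7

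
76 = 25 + 51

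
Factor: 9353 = 47^1*199^1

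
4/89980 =1/22495 = 0.00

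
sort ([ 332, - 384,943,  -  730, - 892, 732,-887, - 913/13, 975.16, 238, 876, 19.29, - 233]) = [ - 892, - 887, - 730, - 384, - 233,-913/13,19.29,238,332, 732, 876, 943, 975.16 ] 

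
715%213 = 76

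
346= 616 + -270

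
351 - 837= -486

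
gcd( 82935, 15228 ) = 9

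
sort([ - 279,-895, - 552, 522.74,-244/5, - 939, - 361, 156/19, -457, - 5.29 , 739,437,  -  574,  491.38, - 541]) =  [  -  939, - 895,-574, - 552,-541,-457,-361, - 279,-244/5 ,-5.29,156/19,437,491.38,  522.74 , 739 ]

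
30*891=26730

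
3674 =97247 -93573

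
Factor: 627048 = 2^3*3^3 * 2903^1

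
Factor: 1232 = 2^4 * 7^1*11^1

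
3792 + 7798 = 11590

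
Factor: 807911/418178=2^( - 1)*13^1* 29^1*2143^1 * 209089^ (- 1) 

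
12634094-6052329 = 6581765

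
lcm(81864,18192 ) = 163728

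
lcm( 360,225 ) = 1800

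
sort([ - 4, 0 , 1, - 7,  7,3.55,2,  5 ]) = [-7 ,  -  4 , 0 , 1, 2, 3.55,5, 7]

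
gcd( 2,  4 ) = 2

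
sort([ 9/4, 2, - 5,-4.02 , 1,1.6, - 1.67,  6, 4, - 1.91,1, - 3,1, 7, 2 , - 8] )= [-8,-5, - 4.02, - 3, -1.91, - 1.67, 1, 1,1,1.6 , 2,2,  9/4, 4,6, 7]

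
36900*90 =3321000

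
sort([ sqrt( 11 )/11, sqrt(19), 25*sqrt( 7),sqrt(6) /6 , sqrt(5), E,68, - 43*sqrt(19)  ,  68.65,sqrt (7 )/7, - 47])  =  [ - 43 * sqrt(19),-47, sqrt( 11)/11 , sqrt(7)/7,sqrt(6)/6, sqrt(5 ),E,sqrt(19 ),25*sqrt(7),  68 , 68.65 ]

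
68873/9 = 68873/9 = 7652.56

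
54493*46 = 2506678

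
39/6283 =39/6283 = 0.01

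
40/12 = 3+1/3 = 3.33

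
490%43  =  17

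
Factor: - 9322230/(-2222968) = 2^( - 2 )*3^1*5^1 * 11^( - 1 )*25261^( - 1 )*310741^1 = 4661115/1111484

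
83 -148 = - 65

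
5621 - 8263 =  - 2642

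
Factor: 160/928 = 5/29 =5^1*29^ ( - 1)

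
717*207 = 148419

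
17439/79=17439/79 = 220.75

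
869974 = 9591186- 8721212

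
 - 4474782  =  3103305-7578087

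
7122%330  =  192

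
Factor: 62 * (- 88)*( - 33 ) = 2^4*3^1*11^2*31^1 = 180048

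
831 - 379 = 452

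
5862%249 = 135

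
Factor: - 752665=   -  5^1*150533^1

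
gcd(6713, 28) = 7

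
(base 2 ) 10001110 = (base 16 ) 8E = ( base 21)6g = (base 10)142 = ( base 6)354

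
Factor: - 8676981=- 3^2  *  37^1*71^1*367^1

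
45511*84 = 3822924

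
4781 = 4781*1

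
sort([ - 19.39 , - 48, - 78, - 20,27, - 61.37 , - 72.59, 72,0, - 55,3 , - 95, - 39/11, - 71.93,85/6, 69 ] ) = [ - 95, - 78, - 72.59, - 71.93, - 61.37 ,-55,  -  48,-20,-19.39,- 39/11,  0,3,  85/6 , 27,69, 72] 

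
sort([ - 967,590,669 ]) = [ - 967, 590,669 ] 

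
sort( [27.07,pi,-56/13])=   [ - 56/13,pi,27.07]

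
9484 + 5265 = 14749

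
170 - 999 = -829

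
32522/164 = 16261/82 = 198.30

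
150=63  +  87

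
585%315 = 270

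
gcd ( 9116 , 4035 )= 1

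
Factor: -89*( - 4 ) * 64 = 2^8*89^1=22784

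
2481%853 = 775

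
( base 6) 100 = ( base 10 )36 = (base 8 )44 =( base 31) 15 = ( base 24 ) 1C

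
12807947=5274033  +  7533914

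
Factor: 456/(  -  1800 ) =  - 3^( - 1)*5^( - 2)*19^1 = - 19/75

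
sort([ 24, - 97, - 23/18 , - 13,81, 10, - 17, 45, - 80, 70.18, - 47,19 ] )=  [ - 97, - 80, - 47, - 17, - 13, - 23/18, 10,19 , 24,  45, 70.18,81]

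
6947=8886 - 1939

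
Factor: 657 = 3^2 * 73^1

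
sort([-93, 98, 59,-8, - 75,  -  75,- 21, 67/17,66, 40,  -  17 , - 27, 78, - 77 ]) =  [-93 ,- 77,-75, - 75,-27, -21, - 17, - 8,67/17,  40, 59, 66, 78, 98]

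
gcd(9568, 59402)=2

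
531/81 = 6  +  5/9 = 6.56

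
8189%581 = 55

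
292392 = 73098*4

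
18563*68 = 1262284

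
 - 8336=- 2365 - 5971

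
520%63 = 16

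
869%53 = 21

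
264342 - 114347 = 149995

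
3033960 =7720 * 393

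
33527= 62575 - 29048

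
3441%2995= 446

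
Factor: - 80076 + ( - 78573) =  - 3^1*52883^1= - 158649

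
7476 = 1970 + 5506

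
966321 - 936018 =30303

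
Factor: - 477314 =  - 2^1*238657^1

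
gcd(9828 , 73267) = 1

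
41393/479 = 86+199/479= 86.42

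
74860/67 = 74860/67 =1117.31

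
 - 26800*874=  - 23423200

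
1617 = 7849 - 6232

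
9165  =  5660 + 3505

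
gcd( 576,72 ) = 72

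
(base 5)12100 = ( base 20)250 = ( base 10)900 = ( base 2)1110000100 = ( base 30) 100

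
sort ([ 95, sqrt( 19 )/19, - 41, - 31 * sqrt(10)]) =[ - 31*sqrt( 10 ), - 41,sqrt( 19) /19,  95]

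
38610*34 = 1312740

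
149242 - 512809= - 363567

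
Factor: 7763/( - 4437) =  - 3^( - 2 ) * 7^1*17^( - 1)*29^( - 1 )*1109^1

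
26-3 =23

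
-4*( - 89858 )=359432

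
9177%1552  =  1417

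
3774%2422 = 1352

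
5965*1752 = 10450680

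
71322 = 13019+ 58303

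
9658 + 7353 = 17011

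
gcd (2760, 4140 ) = 1380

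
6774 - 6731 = 43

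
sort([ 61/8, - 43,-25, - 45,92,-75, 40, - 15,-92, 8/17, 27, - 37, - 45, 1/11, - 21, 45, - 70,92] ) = [-92, - 75,  -  70, - 45, - 45, - 43,  -  37, - 25, - 21, - 15 , 1/11,  8/17,61/8, 27, 40,45 , 92,92]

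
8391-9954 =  - 1563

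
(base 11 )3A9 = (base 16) 1e2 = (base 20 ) 142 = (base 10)482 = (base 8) 742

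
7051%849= 259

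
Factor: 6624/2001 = 96/29 = 2^5*3^1*29^(-1)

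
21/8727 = 7/2909 = 0.00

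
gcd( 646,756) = 2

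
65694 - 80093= -14399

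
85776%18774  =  10680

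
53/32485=53/32485 = 0.00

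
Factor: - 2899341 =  - 3^3 * 73^1*1471^1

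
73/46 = 1+27/46 = 1.59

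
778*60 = 46680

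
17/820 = 17/820 = 0.02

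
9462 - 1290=8172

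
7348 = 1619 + 5729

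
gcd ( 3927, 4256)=7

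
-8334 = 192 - 8526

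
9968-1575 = 8393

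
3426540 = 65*52716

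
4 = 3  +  1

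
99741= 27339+72402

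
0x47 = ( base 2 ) 1000111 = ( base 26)2J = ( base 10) 71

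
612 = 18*34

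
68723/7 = 9817 + 4/7 = 9817.57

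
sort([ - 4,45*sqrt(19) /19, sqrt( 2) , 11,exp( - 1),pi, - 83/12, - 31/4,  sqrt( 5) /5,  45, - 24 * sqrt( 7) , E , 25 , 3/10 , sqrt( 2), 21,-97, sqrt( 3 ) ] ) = [ - 97,-24*sqrt (7 ) , - 31/4,  -  83/12, - 4 , 3/10,exp( - 1 ),sqrt(5)/5,sqrt ( 2),sqrt( 2 ) , sqrt(3 ),  E, pi , 45*sqrt(19 ) /19,11 , 21, 25,  45 ] 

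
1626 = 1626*1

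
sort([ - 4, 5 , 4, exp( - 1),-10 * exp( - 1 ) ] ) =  [-4,  -  10  *exp( - 1),  exp( - 1 ), 4,5] 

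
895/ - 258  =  -4 + 137/258  =  -3.47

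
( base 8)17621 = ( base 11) 6087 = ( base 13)38A8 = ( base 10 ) 8081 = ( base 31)8cl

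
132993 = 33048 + 99945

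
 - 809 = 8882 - 9691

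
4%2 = 0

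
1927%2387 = 1927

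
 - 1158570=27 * ( - 42910 ) 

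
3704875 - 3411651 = 293224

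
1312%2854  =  1312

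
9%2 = 1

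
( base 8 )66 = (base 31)1n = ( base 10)54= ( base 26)22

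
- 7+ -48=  - 55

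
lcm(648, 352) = 28512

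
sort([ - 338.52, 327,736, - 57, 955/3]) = [ - 338.52,-57,955/3,327, 736 ] 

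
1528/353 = 4  +  116/353  =  4.33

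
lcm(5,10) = 10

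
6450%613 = 320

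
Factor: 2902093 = 443^1*6551^1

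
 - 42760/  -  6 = 7126 + 2/3 = 7126.67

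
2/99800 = 1/49900 = 0.00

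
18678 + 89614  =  108292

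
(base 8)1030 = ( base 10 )536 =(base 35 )fb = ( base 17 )1E9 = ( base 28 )J4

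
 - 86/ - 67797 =86/67797 = 0.00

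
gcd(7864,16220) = 4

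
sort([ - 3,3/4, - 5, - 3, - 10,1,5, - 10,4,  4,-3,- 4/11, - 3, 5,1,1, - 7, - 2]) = [ - 10, - 10, - 7, - 5, - 3 , - 3, - 3, - 3, - 2 , - 4/11,3/4,1, 1, 1,  4,4,5, 5]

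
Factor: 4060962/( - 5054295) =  - 1353654/1684765 = - 2^1 * 3^2*5^( - 1)*157^1*223^ (  -  1)*479^1*1511^ ( - 1)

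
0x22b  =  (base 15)270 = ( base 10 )555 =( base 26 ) L9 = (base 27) kf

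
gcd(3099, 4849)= 1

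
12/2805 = 4/935 = 0.00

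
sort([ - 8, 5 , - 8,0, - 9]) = [ - 9, - 8 , - 8, 0 , 5]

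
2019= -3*(-673 )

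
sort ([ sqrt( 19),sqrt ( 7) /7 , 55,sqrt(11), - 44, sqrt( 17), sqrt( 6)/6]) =[-44,sqrt(7)/7,sqrt( 6)/6,sqrt(11),sqrt(17 ) , sqrt( 19 ), 55]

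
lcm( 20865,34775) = 104325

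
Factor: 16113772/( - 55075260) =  - 4028443/13768815 = - 3^( - 1)*5^( - 1 )*43^ ( - 1) * 107^1*21347^( - 1) * 37649^1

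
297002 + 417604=714606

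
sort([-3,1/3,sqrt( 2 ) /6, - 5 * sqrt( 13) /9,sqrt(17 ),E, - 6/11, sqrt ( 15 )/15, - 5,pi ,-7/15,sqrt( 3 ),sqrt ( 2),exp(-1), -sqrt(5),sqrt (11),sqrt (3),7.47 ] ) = [-5, - 3,-sqrt (5 ),-5*sqrt(13 ) /9,-6/11,-7/15, sqrt(2) /6,sqrt (15)/15, 1/3,exp( - 1) , sqrt( 2 ), sqrt(3 ),sqrt(3), E , pi,sqrt( 11 ) , sqrt( 17), 7.47] 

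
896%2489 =896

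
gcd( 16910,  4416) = 2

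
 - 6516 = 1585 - 8101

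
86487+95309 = 181796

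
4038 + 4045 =8083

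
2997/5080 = 2997/5080 = 0.59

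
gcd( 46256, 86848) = 944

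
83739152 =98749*848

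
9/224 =9/224=0.04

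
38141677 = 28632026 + 9509651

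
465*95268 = 44299620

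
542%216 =110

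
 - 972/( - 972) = 1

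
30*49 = 1470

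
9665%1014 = 539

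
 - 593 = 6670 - 7263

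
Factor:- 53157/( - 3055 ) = 3^1*5^( - 1)*29^1 = 87/5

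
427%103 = 15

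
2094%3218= 2094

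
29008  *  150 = 4351200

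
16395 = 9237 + 7158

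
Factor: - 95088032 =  - 2^5*13^1*228577^1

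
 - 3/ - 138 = 1/46 = 0.02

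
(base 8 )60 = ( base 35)1d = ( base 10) 48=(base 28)1k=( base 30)1i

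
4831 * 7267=35106877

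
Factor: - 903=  -3^1*7^1*43^1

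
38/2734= 19/1367  =  0.01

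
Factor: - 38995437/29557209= - 11^ (- 1) * 13^1*895673^(-1 )*999883^1  =  - 12998479/9852403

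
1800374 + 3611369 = 5411743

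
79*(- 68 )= - 5372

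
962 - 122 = 840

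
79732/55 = 1449 + 37/55 = 1449.67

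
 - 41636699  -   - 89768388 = 48131689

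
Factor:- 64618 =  -2^1*32309^1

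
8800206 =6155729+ 2644477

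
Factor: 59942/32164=41/22 = 2^( - 1)*11^ ( -1) * 41^1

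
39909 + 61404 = 101313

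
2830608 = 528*5361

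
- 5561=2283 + -7844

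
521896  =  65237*8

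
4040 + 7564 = 11604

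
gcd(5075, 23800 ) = 175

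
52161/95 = 52161/95 = 549.06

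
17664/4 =4416 = 4416.00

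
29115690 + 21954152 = 51069842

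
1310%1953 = 1310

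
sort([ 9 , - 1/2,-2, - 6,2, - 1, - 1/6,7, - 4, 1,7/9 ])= [ - 6,-4,- 2, - 1, - 1/2,-1/6,7/9,1 , 2,7 , 9] 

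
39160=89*440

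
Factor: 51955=5^1*10391^1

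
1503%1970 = 1503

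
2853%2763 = 90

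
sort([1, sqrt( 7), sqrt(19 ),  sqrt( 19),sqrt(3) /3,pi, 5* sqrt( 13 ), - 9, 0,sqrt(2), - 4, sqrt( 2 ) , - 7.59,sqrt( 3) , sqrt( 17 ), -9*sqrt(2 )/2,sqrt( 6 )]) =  [-9, - 7.59, - 9*sqrt(2)/2,  -  4,0, sqrt ( 3 )/3,1, sqrt(2 ), sqrt(  2), sqrt ( 3), sqrt (6 ), sqrt( 7 ),pi, sqrt( 17 ), sqrt( 19 ),sqrt( 19 ), 5*sqrt(13) ]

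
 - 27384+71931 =44547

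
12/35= 12/35 = 0.34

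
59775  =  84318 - 24543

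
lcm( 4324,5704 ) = 268088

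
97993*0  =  0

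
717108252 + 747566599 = 1464674851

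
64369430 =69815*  922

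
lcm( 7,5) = 35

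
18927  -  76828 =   -  57901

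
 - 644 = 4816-5460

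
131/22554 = 131/22554 = 0.01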